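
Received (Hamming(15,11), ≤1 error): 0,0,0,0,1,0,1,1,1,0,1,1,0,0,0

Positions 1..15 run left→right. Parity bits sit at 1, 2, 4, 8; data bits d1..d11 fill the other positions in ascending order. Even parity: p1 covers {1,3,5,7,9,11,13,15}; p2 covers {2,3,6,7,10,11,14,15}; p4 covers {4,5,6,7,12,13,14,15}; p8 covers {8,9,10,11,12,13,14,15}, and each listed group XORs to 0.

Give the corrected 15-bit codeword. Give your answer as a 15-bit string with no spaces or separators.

s1 (pos 1,3,5,7,9,11,13,15): 0⊕0⊕1⊕1⊕1⊕1⊕0⊕0 = 0
s2 (pos 2,3,6,7,10,11,14,15): 0⊕0⊕0⊕1⊕0⊕1⊕0⊕0 = 0
s4 (pos 4,5,6,7,12,13,14,15): 0⊕1⊕0⊕1⊕1⊕0⊕0⊕0 = 1
s8 (pos 8,9,10,11,12,13,14,15): 1⊕1⊕0⊕1⊕1⊕0⊕0⊕0 = 0
Syndrome s8…s1 = 0100 → error at position 4.
Flip position 4: 000010111011000 → 000110111011000

000110111011000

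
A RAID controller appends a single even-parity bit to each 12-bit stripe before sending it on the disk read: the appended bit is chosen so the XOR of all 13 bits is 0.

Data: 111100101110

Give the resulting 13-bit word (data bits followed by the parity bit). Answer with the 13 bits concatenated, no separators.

1111001011100

XOR of the 12 data bits: 1⊕1⊕1⊕1⊕0⊕0⊕1⊕0⊕1⊕1⊕1⊕0 = 0
Parity bit = 0 (so all 13 bits XOR to 0).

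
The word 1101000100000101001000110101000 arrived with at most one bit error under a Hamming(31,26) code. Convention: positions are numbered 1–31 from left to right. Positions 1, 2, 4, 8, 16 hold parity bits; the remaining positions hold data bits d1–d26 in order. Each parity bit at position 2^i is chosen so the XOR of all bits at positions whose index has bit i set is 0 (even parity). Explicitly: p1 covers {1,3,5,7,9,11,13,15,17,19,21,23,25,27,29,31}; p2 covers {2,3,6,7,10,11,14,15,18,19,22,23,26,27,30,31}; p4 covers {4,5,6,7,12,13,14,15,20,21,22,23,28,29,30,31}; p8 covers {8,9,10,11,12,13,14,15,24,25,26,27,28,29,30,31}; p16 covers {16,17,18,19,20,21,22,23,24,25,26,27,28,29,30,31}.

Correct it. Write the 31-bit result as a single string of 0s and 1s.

s1 (pos 1,3,5,7,9,11,13,15,17,19,21,23,25,27,29,31): 1⊕0⊕0⊕0⊕0⊕0⊕0⊕0⊕0⊕1⊕0⊕1⊕0⊕0⊕0⊕0 = 1
s2 (pos 2,3,6,7,10,11,14,15,18,19,22,23,26,27,30,31): 1⊕0⊕0⊕0⊕0⊕0⊕1⊕0⊕0⊕1⊕0⊕1⊕1⊕0⊕0⊕0 = 1
s4 (pos 4,5,6,7,12,13,14,15,20,21,22,23,28,29,30,31): 1⊕0⊕0⊕0⊕0⊕0⊕1⊕0⊕0⊕0⊕0⊕1⊕1⊕0⊕0⊕0 = 0
s8 (pos 8,9,10,11,12,13,14,15,24,25,26,27,28,29,30,31): 1⊕0⊕0⊕0⊕0⊕0⊕1⊕0⊕1⊕0⊕1⊕0⊕1⊕0⊕0⊕0 = 1
s16 (pos 16,17,18,19,20,21,22,23,24,25,26,27,28,29,30,31): 1⊕0⊕0⊕1⊕0⊕0⊕0⊕1⊕1⊕0⊕1⊕0⊕1⊕0⊕0⊕0 = 0
Syndrome s16…s1 = 01011 → error at position 11.
Flip position 11: 1101000100000101001000110101000 → 1101000100100101001000110101000

1101000100100101001000110101000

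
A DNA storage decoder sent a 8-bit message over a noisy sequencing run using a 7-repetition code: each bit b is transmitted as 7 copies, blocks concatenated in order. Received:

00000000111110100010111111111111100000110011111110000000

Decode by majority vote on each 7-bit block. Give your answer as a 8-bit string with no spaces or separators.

Block 1 (0000000): 0 ones → 0
Block 2 (0111110): 5 ones → 1
Block 3 (1000101): 3 ones → 0
Block 4 (1111111): 7 ones → 1
Block 5 (1111100): 5 ones → 1
Block 6 (0001100): 2 ones → 0
Block 7 (1111111): 7 ones → 1
Block 8 (0000000): 0 ones → 0

01011010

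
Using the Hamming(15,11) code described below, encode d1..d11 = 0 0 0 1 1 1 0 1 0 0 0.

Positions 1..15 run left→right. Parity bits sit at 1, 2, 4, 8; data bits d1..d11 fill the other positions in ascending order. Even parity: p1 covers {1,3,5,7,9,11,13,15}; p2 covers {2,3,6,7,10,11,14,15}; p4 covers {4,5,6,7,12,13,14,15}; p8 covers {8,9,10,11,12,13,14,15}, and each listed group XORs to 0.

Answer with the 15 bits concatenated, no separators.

Place data at non-parity positions: p1 p2 0 p4 0 0 1 p8 1 1 0 1 0 0 0
p1 (pos 1,3,5,7,9,11,13,15): XOR of data positions = 0⊕0⊕1⊕1⊕0⊕0⊕0 = 0
p2 (pos 2,3,6,7,10,11,14,15): XOR of data positions = 0⊕0⊕1⊕1⊕0⊕0⊕0 = 0
p4 (pos 4,5,6,7,12,13,14,15): XOR of data positions = 0⊕0⊕1⊕1⊕0⊕0⊕0 = 0
p8 (pos 8,9,10,11,12,13,14,15): XOR of data positions = 1⊕1⊕0⊕1⊕0⊕0⊕0 = 1
Codeword: 000000111101000

000000111101000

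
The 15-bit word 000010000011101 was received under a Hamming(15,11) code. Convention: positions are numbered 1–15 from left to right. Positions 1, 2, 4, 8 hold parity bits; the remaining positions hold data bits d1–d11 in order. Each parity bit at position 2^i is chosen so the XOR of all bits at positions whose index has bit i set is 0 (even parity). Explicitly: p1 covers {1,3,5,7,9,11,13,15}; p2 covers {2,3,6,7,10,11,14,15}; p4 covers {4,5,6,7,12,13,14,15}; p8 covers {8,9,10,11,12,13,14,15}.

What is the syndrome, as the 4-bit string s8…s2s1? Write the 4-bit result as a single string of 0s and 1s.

0000

s1 (pos 1,3,5,7,9,11,13,15): 0⊕0⊕1⊕0⊕0⊕1⊕1⊕1 = 0
s2 (pos 2,3,6,7,10,11,14,15): 0⊕0⊕0⊕0⊕0⊕1⊕0⊕1 = 0
s4 (pos 4,5,6,7,12,13,14,15): 0⊕1⊕0⊕0⊕1⊕1⊕0⊕1 = 0
s8 (pos 8,9,10,11,12,13,14,15): 0⊕0⊕0⊕1⊕1⊕1⊕0⊕1 = 0
Syndrome s8…s1 = 0000 → no error.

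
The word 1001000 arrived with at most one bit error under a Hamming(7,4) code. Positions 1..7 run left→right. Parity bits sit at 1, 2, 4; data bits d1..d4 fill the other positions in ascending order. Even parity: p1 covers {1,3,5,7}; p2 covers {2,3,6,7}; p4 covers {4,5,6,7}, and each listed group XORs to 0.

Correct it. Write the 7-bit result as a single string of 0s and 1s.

1001100

s1 (pos 1,3,5,7): 1⊕0⊕0⊕0 = 1
s2 (pos 2,3,6,7): 0⊕0⊕0⊕0 = 0
s4 (pos 4,5,6,7): 1⊕0⊕0⊕0 = 1
Syndrome s4…s1 = 101 → error at position 5.
Flip position 5: 1001000 → 1001100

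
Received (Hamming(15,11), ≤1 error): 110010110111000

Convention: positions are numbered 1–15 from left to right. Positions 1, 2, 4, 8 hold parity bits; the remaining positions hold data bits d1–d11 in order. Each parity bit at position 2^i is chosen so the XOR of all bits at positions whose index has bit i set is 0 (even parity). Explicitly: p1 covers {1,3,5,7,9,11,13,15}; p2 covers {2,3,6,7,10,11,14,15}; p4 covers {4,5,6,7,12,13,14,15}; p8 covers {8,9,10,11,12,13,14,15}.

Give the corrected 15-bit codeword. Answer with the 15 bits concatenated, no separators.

s1 (pos 1,3,5,7,9,11,13,15): 1⊕0⊕1⊕1⊕0⊕1⊕0⊕0 = 0
s2 (pos 2,3,6,7,10,11,14,15): 1⊕0⊕0⊕1⊕1⊕1⊕0⊕0 = 0
s4 (pos 4,5,6,7,12,13,14,15): 0⊕1⊕0⊕1⊕1⊕0⊕0⊕0 = 1
s8 (pos 8,9,10,11,12,13,14,15): 1⊕0⊕1⊕1⊕1⊕0⊕0⊕0 = 0
Syndrome s8…s1 = 0100 → error at position 4.
Flip position 4: 110010110111000 → 110110110111000

110110110111000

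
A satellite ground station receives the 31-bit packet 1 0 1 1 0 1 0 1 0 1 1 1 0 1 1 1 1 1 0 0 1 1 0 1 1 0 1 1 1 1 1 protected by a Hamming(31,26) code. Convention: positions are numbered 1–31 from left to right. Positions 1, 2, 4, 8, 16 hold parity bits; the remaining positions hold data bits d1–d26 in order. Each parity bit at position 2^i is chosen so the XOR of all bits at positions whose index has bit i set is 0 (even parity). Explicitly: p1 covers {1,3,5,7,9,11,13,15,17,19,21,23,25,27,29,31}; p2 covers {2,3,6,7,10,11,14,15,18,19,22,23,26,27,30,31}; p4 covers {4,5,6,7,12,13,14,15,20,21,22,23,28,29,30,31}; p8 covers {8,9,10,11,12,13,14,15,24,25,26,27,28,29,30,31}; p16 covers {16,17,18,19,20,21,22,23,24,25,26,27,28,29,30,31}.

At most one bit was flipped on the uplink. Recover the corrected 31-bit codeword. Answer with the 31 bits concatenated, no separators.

s1 (pos 1,3,5,7,9,11,13,15,17,19,21,23,25,27,29,31): 1⊕1⊕0⊕0⊕0⊕1⊕0⊕1⊕1⊕0⊕1⊕0⊕1⊕1⊕1⊕1 = 0
s2 (pos 2,3,6,7,10,11,14,15,18,19,22,23,26,27,30,31): 0⊕1⊕1⊕0⊕1⊕1⊕1⊕1⊕1⊕0⊕1⊕0⊕0⊕1⊕1⊕1 = 1
s4 (pos 4,5,6,7,12,13,14,15,20,21,22,23,28,29,30,31): 1⊕0⊕1⊕0⊕1⊕0⊕1⊕1⊕0⊕1⊕1⊕0⊕1⊕1⊕1⊕1 = 1
s8 (pos 8,9,10,11,12,13,14,15,24,25,26,27,28,29,30,31): 1⊕0⊕1⊕1⊕1⊕0⊕1⊕1⊕1⊕1⊕0⊕1⊕1⊕1⊕1⊕1 = 1
s16 (pos 16,17,18,19,20,21,22,23,24,25,26,27,28,29,30,31): 1⊕1⊕1⊕0⊕0⊕1⊕1⊕0⊕1⊕1⊕0⊕1⊕1⊕1⊕1⊕1 = 0
Syndrome s16…s1 = 01110 → error at position 14.
Flip position 14: 1011010101110111110011011011111 → 1011010101110011110011011011111

1011010101110011110011011011111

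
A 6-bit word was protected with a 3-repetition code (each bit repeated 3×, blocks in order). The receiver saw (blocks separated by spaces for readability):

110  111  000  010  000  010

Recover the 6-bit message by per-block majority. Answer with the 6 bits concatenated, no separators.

Block 1 (110): 2 ones → 1
Block 2 (111): 3 ones → 1
Block 3 (000): 0 ones → 0
Block 4 (010): 1 one → 0
Block 5 (000): 0 ones → 0
Block 6 (010): 1 one → 0

110000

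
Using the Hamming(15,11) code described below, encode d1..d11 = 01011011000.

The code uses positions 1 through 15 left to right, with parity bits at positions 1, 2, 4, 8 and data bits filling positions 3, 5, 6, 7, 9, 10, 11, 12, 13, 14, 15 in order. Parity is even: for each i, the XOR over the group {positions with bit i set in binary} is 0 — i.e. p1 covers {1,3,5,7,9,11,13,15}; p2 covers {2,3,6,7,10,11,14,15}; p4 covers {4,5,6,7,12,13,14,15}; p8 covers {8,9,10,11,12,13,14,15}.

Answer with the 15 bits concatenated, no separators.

Place data at non-parity positions: p1 p2 0 p4 1 0 1 p8 1 0 1 1 0 0 0
p1 (pos 1,3,5,7,9,11,13,15): XOR of data positions = 0⊕1⊕1⊕1⊕1⊕0⊕0 = 0
p2 (pos 2,3,6,7,10,11,14,15): XOR of data positions = 0⊕0⊕1⊕0⊕1⊕0⊕0 = 0
p4 (pos 4,5,6,7,12,13,14,15): XOR of data positions = 1⊕0⊕1⊕1⊕0⊕0⊕0 = 1
p8 (pos 8,9,10,11,12,13,14,15): XOR of data positions = 1⊕0⊕1⊕1⊕0⊕0⊕0 = 1
Codeword: 000110111011000

000110111011000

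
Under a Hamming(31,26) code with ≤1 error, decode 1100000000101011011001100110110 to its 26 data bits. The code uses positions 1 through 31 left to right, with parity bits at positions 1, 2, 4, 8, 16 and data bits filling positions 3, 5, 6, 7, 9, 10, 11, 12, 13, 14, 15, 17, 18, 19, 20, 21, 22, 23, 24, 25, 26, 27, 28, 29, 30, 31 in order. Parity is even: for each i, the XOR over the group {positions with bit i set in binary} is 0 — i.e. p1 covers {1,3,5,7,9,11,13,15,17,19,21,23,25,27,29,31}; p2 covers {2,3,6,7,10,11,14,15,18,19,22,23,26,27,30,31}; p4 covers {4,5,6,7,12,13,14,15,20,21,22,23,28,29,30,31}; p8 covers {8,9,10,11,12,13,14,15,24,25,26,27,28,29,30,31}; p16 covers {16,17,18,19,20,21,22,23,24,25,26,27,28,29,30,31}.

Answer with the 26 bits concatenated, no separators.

00000010101011001110110110

s1 (pos 1,3,5,7,9,11,13,15,17,19,21,23,25,27,29,31): 1⊕0⊕0⊕0⊕0⊕1⊕1⊕1⊕0⊕1⊕0⊕1⊕0⊕1⊕1⊕0 = 0
s2 (pos 2,3,6,7,10,11,14,15,18,19,22,23,26,27,30,31): 1⊕0⊕0⊕0⊕0⊕1⊕0⊕1⊕1⊕1⊕1⊕1⊕1⊕1⊕1⊕0 = 0
s4 (pos 4,5,6,7,12,13,14,15,20,21,22,23,28,29,30,31): 0⊕0⊕0⊕0⊕0⊕1⊕0⊕1⊕0⊕0⊕1⊕1⊕0⊕1⊕1⊕0 = 0
s8 (pos 8,9,10,11,12,13,14,15,24,25,26,27,28,29,30,31): 0⊕0⊕0⊕1⊕0⊕1⊕0⊕1⊕0⊕0⊕1⊕1⊕0⊕1⊕1⊕0 = 1
s16 (pos 16,17,18,19,20,21,22,23,24,25,26,27,28,29,30,31): 1⊕0⊕1⊕1⊕0⊕0⊕1⊕1⊕0⊕0⊕1⊕1⊕0⊕1⊕1⊕0 = 1
Syndrome s16…s1 = 11000 → error at position 24.
Flip position 24: 1100000000101011011001100110110 → 1100000000101011011001110110110
Read data bits from positions 3,5,6,7,9,10,11,12,13,14,15,17,18,19,20,21,22,23,24,25,26,27,28,29,30,31: 00000010101011001110110110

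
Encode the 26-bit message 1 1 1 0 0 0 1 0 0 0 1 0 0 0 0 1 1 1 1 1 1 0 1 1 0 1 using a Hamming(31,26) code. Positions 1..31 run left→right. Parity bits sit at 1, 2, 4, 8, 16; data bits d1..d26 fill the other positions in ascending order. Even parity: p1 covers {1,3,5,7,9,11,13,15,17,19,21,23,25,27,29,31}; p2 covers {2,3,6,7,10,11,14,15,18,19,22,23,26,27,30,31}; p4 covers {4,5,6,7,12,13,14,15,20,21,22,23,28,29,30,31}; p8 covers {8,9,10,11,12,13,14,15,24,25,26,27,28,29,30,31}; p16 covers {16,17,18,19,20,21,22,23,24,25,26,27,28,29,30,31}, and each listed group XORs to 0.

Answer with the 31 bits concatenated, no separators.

1011110000100011000011111101101

Place data at non-parity positions: p1 p2 1 p4 1 1 0 p8 0 0 1 0 0 0 1 p16 0 0 0 0 1 1 1 1 1 1 0 1 1 0 1
p1 (pos 1,3,5,7,9,11,13,15,17,19,21,23,25,27,29,31): XOR of data positions = 1⊕1⊕0⊕0⊕1⊕0⊕1⊕0⊕0⊕1⊕1⊕1⊕0⊕1⊕1 = 1
p2 (pos 2,3,6,7,10,11,14,15,18,19,22,23,26,27,30,31): XOR of data positions = 1⊕1⊕0⊕0⊕1⊕0⊕1⊕0⊕0⊕1⊕1⊕1⊕0⊕0⊕1 = 0
p4 (pos 4,5,6,7,12,13,14,15,20,21,22,23,28,29,30,31): XOR of data positions = 1⊕1⊕0⊕0⊕0⊕0⊕1⊕0⊕1⊕1⊕1⊕1⊕1⊕0⊕1 = 1
p8 (pos 8,9,10,11,12,13,14,15,24,25,26,27,28,29,30,31): XOR of data positions = 0⊕0⊕1⊕0⊕0⊕0⊕1⊕1⊕1⊕1⊕0⊕1⊕1⊕0⊕1 = 0
p16 (pos 16,17,18,19,20,21,22,23,24,25,26,27,28,29,30,31): XOR of data positions = 0⊕0⊕0⊕0⊕1⊕1⊕1⊕1⊕1⊕1⊕0⊕1⊕1⊕0⊕1 = 1
Codeword: 1011110000100011000011111101101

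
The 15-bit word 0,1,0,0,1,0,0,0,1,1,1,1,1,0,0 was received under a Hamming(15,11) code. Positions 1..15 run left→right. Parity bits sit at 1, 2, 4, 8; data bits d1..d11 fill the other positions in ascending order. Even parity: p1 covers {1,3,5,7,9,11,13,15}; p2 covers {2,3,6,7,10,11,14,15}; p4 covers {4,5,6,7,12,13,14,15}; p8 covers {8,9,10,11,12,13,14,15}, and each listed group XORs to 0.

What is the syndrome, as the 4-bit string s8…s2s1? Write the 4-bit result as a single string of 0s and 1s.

s1 (pos 1,3,5,7,9,11,13,15): 0⊕0⊕1⊕0⊕1⊕1⊕1⊕0 = 0
s2 (pos 2,3,6,7,10,11,14,15): 1⊕0⊕0⊕0⊕1⊕1⊕0⊕0 = 1
s4 (pos 4,5,6,7,12,13,14,15): 0⊕1⊕0⊕0⊕1⊕1⊕0⊕0 = 1
s8 (pos 8,9,10,11,12,13,14,15): 0⊕1⊕1⊕1⊕1⊕1⊕0⊕0 = 1
Syndrome s8…s1 = 1110 → error at position 14.

1110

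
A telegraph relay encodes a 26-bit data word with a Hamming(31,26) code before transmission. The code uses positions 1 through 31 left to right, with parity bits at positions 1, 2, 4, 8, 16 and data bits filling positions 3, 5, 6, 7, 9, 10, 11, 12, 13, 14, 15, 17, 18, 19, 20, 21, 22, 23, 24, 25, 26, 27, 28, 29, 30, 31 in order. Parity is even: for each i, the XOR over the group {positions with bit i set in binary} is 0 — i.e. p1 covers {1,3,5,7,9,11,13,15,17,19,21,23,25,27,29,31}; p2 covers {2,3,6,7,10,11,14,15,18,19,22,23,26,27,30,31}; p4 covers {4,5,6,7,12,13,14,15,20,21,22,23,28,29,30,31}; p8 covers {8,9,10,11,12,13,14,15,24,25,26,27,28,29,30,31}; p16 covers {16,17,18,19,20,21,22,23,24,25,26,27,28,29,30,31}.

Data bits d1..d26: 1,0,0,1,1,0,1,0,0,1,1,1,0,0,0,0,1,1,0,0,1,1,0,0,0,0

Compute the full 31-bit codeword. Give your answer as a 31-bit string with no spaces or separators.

Place data at non-parity positions: p1 p2 1 p4 0 0 1 p8 1 0 1 0 0 1 1 p16 1 0 0 0 0 1 1 0 0 1 1 0 0 0 0
p1 (pos 1,3,5,7,9,11,13,15,17,19,21,23,25,27,29,31): XOR of data positions = 1⊕0⊕1⊕1⊕1⊕0⊕1⊕1⊕0⊕0⊕1⊕0⊕1⊕0⊕0 = 0
p2 (pos 2,3,6,7,10,11,14,15,18,19,22,23,26,27,30,31): XOR of data positions = 1⊕0⊕1⊕0⊕1⊕1⊕1⊕0⊕0⊕1⊕1⊕1⊕1⊕0⊕0 = 1
p4 (pos 4,5,6,7,12,13,14,15,20,21,22,23,28,29,30,31): XOR of data positions = 0⊕0⊕1⊕0⊕0⊕1⊕1⊕0⊕0⊕1⊕1⊕0⊕0⊕0⊕0 = 1
p8 (pos 8,9,10,11,12,13,14,15,24,25,26,27,28,29,30,31): XOR of data positions = 1⊕0⊕1⊕0⊕0⊕1⊕1⊕0⊕0⊕1⊕1⊕0⊕0⊕0⊕0 = 0
p16 (pos 16,17,18,19,20,21,22,23,24,25,26,27,28,29,30,31): XOR of data positions = 1⊕0⊕0⊕0⊕0⊕1⊕1⊕0⊕0⊕1⊕1⊕0⊕0⊕0⊕0 = 1
Codeword: 0111001010100111100001100110000

0111001010100111100001100110000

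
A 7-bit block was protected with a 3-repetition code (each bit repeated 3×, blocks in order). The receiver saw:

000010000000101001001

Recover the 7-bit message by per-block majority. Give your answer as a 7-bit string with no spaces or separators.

0000100

Block 1 (000): 0 ones → 0
Block 2 (010): 1 one → 0
Block 3 (000): 0 ones → 0
Block 4 (000): 0 ones → 0
Block 5 (101): 2 ones → 1
Block 6 (001): 1 one → 0
Block 7 (001): 1 one → 0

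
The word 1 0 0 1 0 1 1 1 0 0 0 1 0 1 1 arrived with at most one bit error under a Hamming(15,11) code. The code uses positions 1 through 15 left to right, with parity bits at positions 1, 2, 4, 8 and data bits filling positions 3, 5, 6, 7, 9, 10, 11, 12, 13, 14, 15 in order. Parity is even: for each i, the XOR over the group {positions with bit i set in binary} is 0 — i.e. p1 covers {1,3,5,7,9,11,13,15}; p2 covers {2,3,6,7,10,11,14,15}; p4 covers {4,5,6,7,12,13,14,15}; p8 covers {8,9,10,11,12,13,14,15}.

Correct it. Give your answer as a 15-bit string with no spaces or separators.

s1 (pos 1,3,5,7,9,11,13,15): 1⊕0⊕0⊕1⊕0⊕0⊕0⊕1 = 1
s2 (pos 2,3,6,7,10,11,14,15): 0⊕0⊕1⊕1⊕0⊕0⊕1⊕1 = 0
s4 (pos 4,5,6,7,12,13,14,15): 1⊕0⊕1⊕1⊕1⊕0⊕1⊕1 = 0
s8 (pos 8,9,10,11,12,13,14,15): 1⊕0⊕0⊕0⊕1⊕0⊕1⊕1 = 0
Syndrome s8…s1 = 0001 → error at position 1.
Flip position 1: 100101110001011 → 000101110001011

000101110001011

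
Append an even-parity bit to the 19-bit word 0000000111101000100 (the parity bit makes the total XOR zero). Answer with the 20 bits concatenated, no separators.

00000001111010001000

XOR of the 19 data bits: 0⊕0⊕0⊕0⊕0⊕0⊕0⊕1⊕1⊕1⊕1⊕0⊕1⊕0⊕0⊕0⊕1⊕0⊕0 = 0
Parity bit = 0 (so all 20 bits XOR to 0).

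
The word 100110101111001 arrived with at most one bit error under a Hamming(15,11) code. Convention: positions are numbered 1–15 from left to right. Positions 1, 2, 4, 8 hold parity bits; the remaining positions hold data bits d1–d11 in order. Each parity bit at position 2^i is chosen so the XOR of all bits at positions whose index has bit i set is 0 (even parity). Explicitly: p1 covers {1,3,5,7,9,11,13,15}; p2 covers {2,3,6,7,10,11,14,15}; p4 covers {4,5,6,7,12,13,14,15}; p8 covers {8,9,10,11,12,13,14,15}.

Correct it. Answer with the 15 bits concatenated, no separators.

s1 (pos 1,3,5,7,9,11,13,15): 1⊕0⊕1⊕1⊕1⊕1⊕0⊕1 = 0
s2 (pos 2,3,6,7,10,11,14,15): 0⊕0⊕0⊕1⊕1⊕1⊕0⊕1 = 0
s4 (pos 4,5,6,7,12,13,14,15): 1⊕1⊕0⊕1⊕1⊕0⊕0⊕1 = 1
s8 (pos 8,9,10,11,12,13,14,15): 0⊕1⊕1⊕1⊕1⊕0⊕0⊕1 = 1
Syndrome s8…s1 = 1100 → error at position 12.
Flip position 12: 100110101111001 → 100110101110001

100110101110001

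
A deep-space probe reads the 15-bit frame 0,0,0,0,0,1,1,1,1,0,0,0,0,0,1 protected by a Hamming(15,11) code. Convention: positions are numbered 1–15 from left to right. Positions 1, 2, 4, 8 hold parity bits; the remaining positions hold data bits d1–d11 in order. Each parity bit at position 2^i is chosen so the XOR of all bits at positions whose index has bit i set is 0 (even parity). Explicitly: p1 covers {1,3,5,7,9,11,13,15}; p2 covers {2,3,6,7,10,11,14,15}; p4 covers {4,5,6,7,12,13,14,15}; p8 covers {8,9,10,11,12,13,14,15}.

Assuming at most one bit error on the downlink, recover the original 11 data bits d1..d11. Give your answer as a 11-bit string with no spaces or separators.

s1 (pos 1,3,5,7,9,11,13,15): 0⊕0⊕0⊕1⊕1⊕0⊕0⊕1 = 1
s2 (pos 2,3,6,7,10,11,14,15): 0⊕0⊕1⊕1⊕0⊕0⊕0⊕1 = 1
s4 (pos 4,5,6,7,12,13,14,15): 0⊕0⊕1⊕1⊕0⊕0⊕0⊕1 = 1
s8 (pos 8,9,10,11,12,13,14,15): 1⊕1⊕0⊕0⊕0⊕0⊕0⊕1 = 1
Syndrome s8…s1 = 1111 → error at position 15.
Flip position 15: 000001111000001 → 000001111000000
Read data bits from positions 3,5,6,7,9,10,11,12,13,14,15: 00111000000

00111000000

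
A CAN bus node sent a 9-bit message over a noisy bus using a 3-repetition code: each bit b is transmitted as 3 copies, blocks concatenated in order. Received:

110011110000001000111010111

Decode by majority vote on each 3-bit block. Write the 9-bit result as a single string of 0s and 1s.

111000101

Block 1 (110): 2 ones → 1
Block 2 (011): 2 ones → 1
Block 3 (110): 2 ones → 1
Block 4 (000): 0 ones → 0
Block 5 (001): 1 one → 0
Block 6 (000): 0 ones → 0
Block 7 (111): 3 ones → 1
Block 8 (010): 1 one → 0
Block 9 (111): 3 ones → 1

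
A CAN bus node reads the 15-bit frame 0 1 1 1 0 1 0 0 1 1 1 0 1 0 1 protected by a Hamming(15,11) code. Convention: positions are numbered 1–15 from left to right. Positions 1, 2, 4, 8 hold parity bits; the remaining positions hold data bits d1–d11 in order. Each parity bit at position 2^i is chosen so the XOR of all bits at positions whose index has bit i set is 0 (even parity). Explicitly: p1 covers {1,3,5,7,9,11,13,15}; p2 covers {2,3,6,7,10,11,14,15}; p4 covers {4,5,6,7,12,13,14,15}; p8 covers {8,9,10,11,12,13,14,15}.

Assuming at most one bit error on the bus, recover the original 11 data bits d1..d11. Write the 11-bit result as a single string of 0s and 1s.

10100110101

s1 (pos 1,3,5,7,9,11,13,15): 0⊕1⊕0⊕0⊕1⊕1⊕1⊕1 = 1
s2 (pos 2,3,6,7,10,11,14,15): 1⊕1⊕1⊕0⊕1⊕1⊕0⊕1 = 0
s4 (pos 4,5,6,7,12,13,14,15): 1⊕0⊕1⊕0⊕0⊕1⊕0⊕1 = 0
s8 (pos 8,9,10,11,12,13,14,15): 0⊕1⊕1⊕1⊕0⊕1⊕0⊕1 = 1
Syndrome s8…s1 = 1001 → error at position 9.
Flip position 9: 011101001110101 → 011101000110101
Read data bits from positions 3,5,6,7,9,10,11,12,13,14,15: 10100110101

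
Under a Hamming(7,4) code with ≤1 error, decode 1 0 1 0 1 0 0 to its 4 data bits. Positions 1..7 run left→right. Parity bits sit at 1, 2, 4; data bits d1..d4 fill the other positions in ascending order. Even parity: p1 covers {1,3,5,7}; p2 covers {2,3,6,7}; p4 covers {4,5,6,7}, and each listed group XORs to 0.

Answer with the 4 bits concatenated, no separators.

1101

s1 (pos 1,3,5,7): 1⊕1⊕1⊕0 = 1
s2 (pos 2,3,6,7): 0⊕1⊕0⊕0 = 1
s4 (pos 4,5,6,7): 0⊕1⊕0⊕0 = 1
Syndrome s4…s1 = 111 → error at position 7.
Flip position 7: 1010100 → 1010101
Read data bits from positions 3,5,6,7: 1101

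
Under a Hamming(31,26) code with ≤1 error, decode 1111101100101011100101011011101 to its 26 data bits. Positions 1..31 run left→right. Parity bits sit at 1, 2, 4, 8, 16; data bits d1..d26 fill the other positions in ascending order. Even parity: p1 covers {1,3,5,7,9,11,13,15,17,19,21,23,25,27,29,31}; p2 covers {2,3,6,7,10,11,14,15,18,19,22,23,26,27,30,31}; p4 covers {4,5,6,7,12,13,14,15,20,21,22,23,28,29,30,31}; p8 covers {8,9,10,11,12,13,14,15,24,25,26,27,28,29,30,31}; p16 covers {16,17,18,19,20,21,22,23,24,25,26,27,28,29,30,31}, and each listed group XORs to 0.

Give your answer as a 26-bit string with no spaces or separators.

11010010101100101011011101

s1 (pos 1,3,5,7,9,11,13,15,17,19,21,23,25,27,29,31): 1⊕1⊕1⊕1⊕0⊕1⊕1⊕1⊕1⊕0⊕0⊕0⊕1⊕1⊕1⊕1 = 0
s2 (pos 2,3,6,7,10,11,14,15,18,19,22,23,26,27,30,31): 1⊕1⊕0⊕1⊕0⊕1⊕0⊕1⊕0⊕0⊕1⊕0⊕0⊕1⊕0⊕1 = 0
s4 (pos 4,5,6,7,12,13,14,15,20,21,22,23,28,29,30,31): 1⊕1⊕0⊕1⊕0⊕1⊕0⊕1⊕1⊕0⊕1⊕0⊕1⊕1⊕0⊕1 = 0
s8 (pos 8,9,10,11,12,13,14,15,24,25,26,27,28,29,30,31): 1⊕0⊕0⊕1⊕0⊕1⊕0⊕1⊕1⊕1⊕0⊕1⊕1⊕1⊕0⊕1 = 0
s16 (pos 16,17,18,19,20,21,22,23,24,25,26,27,28,29,30,31): 1⊕1⊕0⊕0⊕1⊕0⊕1⊕0⊕1⊕1⊕0⊕1⊕1⊕1⊕0⊕1 = 0
Syndrome s16…s1 = 00000 → no error.
Read data bits from positions 3,5,6,7,9,10,11,12,13,14,15,17,18,19,20,21,22,23,24,25,26,27,28,29,30,31: 11010010101100101011011101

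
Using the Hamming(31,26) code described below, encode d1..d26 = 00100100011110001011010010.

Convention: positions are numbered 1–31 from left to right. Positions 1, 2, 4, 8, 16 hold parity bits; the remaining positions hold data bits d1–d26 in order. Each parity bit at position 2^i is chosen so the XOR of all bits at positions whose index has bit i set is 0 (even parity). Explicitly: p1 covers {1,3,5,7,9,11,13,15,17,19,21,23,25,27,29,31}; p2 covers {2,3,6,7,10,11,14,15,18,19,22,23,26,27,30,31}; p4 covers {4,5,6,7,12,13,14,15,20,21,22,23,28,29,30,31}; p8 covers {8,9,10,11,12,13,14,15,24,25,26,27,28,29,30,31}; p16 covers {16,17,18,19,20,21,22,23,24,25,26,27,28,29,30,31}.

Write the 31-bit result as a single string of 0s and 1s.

Place data at non-parity positions: p1 p2 0 p4 0 1 0 p8 0 1 0 0 0 1 1 p16 1 1 0 0 0 1 0 1 1 0 1 0 0 1 0
p1 (pos 1,3,5,7,9,11,13,15,17,19,21,23,25,27,29,31): XOR of data positions = 0⊕0⊕0⊕0⊕0⊕0⊕1⊕1⊕0⊕0⊕0⊕1⊕1⊕0⊕0 = 0
p2 (pos 2,3,6,7,10,11,14,15,18,19,22,23,26,27,30,31): XOR of data positions = 0⊕1⊕0⊕1⊕0⊕1⊕1⊕1⊕0⊕1⊕0⊕0⊕1⊕1⊕0 = 0
p4 (pos 4,5,6,7,12,13,14,15,20,21,22,23,28,29,30,31): XOR of data positions = 0⊕1⊕0⊕0⊕0⊕1⊕1⊕0⊕0⊕1⊕0⊕0⊕0⊕1⊕0 = 1
p8 (pos 8,9,10,11,12,13,14,15,24,25,26,27,28,29,30,31): XOR of data positions = 0⊕1⊕0⊕0⊕0⊕1⊕1⊕1⊕1⊕0⊕1⊕0⊕0⊕1⊕0 = 1
p16 (pos 16,17,18,19,20,21,22,23,24,25,26,27,28,29,30,31): XOR of data positions = 1⊕1⊕0⊕0⊕0⊕1⊕0⊕1⊕1⊕0⊕1⊕0⊕0⊕1⊕0 = 1
Codeword: 0001010101000111110001011010010

0001010101000111110001011010010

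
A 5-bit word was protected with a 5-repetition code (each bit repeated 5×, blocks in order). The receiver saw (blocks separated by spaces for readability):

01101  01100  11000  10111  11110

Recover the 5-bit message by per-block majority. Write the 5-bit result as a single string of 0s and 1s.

Block 1 (01101): 3 ones → 1
Block 2 (01100): 2 ones → 0
Block 3 (11000): 2 ones → 0
Block 4 (10111): 4 ones → 1
Block 5 (11110): 4 ones → 1

10011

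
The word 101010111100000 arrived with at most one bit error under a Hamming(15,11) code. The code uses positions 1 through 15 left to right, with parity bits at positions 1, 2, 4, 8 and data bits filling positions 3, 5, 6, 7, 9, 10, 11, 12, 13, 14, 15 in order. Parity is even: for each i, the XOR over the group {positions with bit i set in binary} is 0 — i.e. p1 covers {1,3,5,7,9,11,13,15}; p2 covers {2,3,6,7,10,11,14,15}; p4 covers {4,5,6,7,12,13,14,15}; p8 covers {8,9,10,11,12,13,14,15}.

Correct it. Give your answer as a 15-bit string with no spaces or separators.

s1 (pos 1,3,5,7,9,11,13,15): 1⊕1⊕1⊕1⊕1⊕0⊕0⊕0 = 1
s2 (pos 2,3,6,7,10,11,14,15): 0⊕1⊕0⊕1⊕1⊕0⊕0⊕0 = 1
s4 (pos 4,5,6,7,12,13,14,15): 0⊕1⊕0⊕1⊕0⊕0⊕0⊕0 = 0
s8 (pos 8,9,10,11,12,13,14,15): 1⊕1⊕1⊕0⊕0⊕0⊕0⊕0 = 1
Syndrome s8…s1 = 1011 → error at position 11.
Flip position 11: 101010111100000 → 101010111110000

101010111110000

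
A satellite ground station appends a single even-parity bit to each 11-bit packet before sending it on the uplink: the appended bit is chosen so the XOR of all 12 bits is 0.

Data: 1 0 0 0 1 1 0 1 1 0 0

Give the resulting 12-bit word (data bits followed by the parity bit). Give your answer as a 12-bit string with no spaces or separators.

100011011001

XOR of the 11 data bits: 1⊕0⊕0⊕0⊕1⊕1⊕0⊕1⊕1⊕0⊕0 = 1
Parity bit = 1 (so all 12 bits XOR to 0).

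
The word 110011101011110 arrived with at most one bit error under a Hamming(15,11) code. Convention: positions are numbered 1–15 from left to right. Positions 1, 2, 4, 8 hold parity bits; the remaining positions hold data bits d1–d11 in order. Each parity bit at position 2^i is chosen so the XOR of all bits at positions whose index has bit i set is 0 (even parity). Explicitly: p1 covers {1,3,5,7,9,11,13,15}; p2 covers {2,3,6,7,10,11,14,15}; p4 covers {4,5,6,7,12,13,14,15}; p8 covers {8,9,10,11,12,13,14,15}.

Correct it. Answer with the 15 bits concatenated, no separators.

110011101111110

s1 (pos 1,3,5,7,9,11,13,15): 1⊕0⊕1⊕1⊕1⊕1⊕1⊕0 = 0
s2 (pos 2,3,6,7,10,11,14,15): 1⊕0⊕1⊕1⊕0⊕1⊕1⊕0 = 1
s4 (pos 4,5,6,7,12,13,14,15): 0⊕1⊕1⊕1⊕1⊕1⊕1⊕0 = 0
s8 (pos 8,9,10,11,12,13,14,15): 0⊕1⊕0⊕1⊕1⊕1⊕1⊕0 = 1
Syndrome s8…s1 = 1010 → error at position 10.
Flip position 10: 110011101011110 → 110011101111110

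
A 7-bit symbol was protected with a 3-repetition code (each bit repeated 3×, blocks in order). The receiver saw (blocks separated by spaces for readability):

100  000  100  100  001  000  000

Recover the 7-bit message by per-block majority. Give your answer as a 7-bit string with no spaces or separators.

0000000

Block 1 (100): 1 one → 0
Block 2 (000): 0 ones → 0
Block 3 (100): 1 one → 0
Block 4 (100): 1 one → 0
Block 5 (001): 1 one → 0
Block 6 (000): 0 ones → 0
Block 7 (000): 0 ones → 0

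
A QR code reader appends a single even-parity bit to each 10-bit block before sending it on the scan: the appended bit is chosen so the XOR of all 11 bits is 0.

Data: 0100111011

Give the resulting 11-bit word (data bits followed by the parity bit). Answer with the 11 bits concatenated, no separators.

XOR of the 10 data bits: 0⊕1⊕0⊕0⊕1⊕1⊕1⊕0⊕1⊕1 = 0
Parity bit = 0 (so all 11 bits XOR to 0).

01001110110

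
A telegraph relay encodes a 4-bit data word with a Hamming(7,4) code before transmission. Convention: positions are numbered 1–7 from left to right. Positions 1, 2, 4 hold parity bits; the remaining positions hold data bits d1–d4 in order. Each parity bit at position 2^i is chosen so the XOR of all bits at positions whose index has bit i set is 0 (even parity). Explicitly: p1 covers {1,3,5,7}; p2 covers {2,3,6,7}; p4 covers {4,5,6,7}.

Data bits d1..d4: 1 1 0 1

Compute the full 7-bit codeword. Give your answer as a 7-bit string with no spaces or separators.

Place data at non-parity positions: p1 p2 1 p4 1 0 1
p1 (pos 1,3,5,7): XOR of data positions = 1⊕1⊕1 = 1
p2 (pos 2,3,6,7): XOR of data positions = 1⊕0⊕1 = 0
p4 (pos 4,5,6,7): XOR of data positions = 1⊕0⊕1 = 0
Codeword: 1010101

1010101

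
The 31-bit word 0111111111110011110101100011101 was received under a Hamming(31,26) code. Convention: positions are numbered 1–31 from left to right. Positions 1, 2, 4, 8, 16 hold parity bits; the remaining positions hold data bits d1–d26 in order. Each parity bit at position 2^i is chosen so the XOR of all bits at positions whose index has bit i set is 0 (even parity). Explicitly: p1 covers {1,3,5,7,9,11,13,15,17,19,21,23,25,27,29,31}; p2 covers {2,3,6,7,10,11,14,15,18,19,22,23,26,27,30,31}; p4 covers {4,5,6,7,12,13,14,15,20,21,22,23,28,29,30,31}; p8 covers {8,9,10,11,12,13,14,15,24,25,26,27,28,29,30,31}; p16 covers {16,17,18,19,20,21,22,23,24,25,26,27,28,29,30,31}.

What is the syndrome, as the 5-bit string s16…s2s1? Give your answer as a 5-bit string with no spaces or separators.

s1 (pos 1,3,5,7,9,11,13,15,17,19,21,23,25,27,29,31): 0⊕1⊕1⊕1⊕1⊕1⊕0⊕1⊕1⊕0⊕0⊕1⊕0⊕1⊕1⊕1 = 1
s2 (pos 2,3,6,7,10,11,14,15,18,19,22,23,26,27,30,31): 1⊕1⊕1⊕1⊕1⊕1⊕0⊕1⊕1⊕0⊕1⊕1⊕0⊕1⊕0⊕1 = 0
s4 (pos 4,5,6,7,12,13,14,15,20,21,22,23,28,29,30,31): 1⊕1⊕1⊕1⊕1⊕0⊕0⊕1⊕1⊕0⊕1⊕1⊕1⊕1⊕0⊕1 = 0
s8 (pos 8,9,10,11,12,13,14,15,24,25,26,27,28,29,30,31): 1⊕1⊕1⊕1⊕1⊕0⊕0⊕1⊕0⊕0⊕0⊕1⊕1⊕1⊕0⊕1 = 0
s16 (pos 16,17,18,19,20,21,22,23,24,25,26,27,28,29,30,31): 1⊕1⊕1⊕0⊕1⊕0⊕1⊕1⊕0⊕0⊕0⊕1⊕1⊕1⊕0⊕1 = 0
Syndrome s16…s1 = 00001 → error at position 1.

00001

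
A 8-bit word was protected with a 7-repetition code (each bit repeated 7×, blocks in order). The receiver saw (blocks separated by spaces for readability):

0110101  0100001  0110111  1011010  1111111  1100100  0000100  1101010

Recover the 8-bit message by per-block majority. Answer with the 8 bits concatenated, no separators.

Block 1 (0110101): 4 ones → 1
Block 2 (0100001): 2 ones → 0
Block 3 (0110111): 5 ones → 1
Block 4 (1011010): 4 ones → 1
Block 5 (1111111): 7 ones → 1
Block 6 (1100100): 3 ones → 0
Block 7 (0000100): 1 one → 0
Block 8 (1101010): 4 ones → 1

10111001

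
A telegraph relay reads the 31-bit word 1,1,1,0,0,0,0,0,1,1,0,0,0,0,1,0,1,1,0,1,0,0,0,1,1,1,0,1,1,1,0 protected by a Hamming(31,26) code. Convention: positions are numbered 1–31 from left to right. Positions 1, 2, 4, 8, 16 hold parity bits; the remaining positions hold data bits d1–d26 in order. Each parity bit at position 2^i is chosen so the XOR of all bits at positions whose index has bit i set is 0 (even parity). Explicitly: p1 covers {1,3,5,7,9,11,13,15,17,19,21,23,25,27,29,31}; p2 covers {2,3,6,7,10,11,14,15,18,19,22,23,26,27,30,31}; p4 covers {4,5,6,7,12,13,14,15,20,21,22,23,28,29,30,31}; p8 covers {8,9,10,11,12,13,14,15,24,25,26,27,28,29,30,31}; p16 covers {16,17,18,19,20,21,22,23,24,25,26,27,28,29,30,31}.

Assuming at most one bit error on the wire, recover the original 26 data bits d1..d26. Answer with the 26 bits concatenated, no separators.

10001100001110100011101111

s1 (pos 1,3,5,7,9,11,13,15,17,19,21,23,25,27,29,31): 1⊕1⊕0⊕0⊕1⊕0⊕0⊕1⊕1⊕0⊕0⊕0⊕1⊕0⊕1⊕0 = 1
s2 (pos 2,3,6,7,10,11,14,15,18,19,22,23,26,27,30,31): 1⊕1⊕0⊕0⊕1⊕0⊕0⊕1⊕1⊕0⊕0⊕0⊕1⊕0⊕1⊕0 = 1
s4 (pos 4,5,6,7,12,13,14,15,20,21,22,23,28,29,30,31): 0⊕0⊕0⊕0⊕0⊕0⊕0⊕1⊕1⊕0⊕0⊕0⊕1⊕1⊕1⊕0 = 1
s8 (pos 8,9,10,11,12,13,14,15,24,25,26,27,28,29,30,31): 0⊕1⊕1⊕0⊕0⊕0⊕0⊕1⊕1⊕1⊕1⊕0⊕1⊕1⊕1⊕0 = 1
s16 (pos 16,17,18,19,20,21,22,23,24,25,26,27,28,29,30,31): 0⊕1⊕1⊕0⊕1⊕0⊕0⊕0⊕1⊕1⊕1⊕0⊕1⊕1⊕1⊕0 = 1
Syndrome s16…s1 = 11111 → error at position 31.
Flip position 31: 1110000011000010110100011101110 → 1110000011000010110100011101111
Read data bits from positions 3,5,6,7,9,10,11,12,13,14,15,17,18,19,20,21,22,23,24,25,26,27,28,29,30,31: 10001100001110100011101111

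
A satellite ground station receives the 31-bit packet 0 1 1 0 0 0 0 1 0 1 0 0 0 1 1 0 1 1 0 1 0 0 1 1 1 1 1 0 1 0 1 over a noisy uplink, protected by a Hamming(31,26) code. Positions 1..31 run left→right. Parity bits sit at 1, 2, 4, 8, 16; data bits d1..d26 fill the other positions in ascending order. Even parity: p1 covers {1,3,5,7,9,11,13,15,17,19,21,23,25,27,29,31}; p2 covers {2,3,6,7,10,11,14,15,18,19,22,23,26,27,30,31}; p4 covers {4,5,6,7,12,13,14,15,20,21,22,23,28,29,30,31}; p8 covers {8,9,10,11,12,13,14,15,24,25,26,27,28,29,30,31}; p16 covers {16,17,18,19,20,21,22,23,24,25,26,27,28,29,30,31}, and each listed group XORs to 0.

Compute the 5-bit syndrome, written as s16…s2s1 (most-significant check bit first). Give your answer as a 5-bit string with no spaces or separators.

s1 (pos 1,3,5,7,9,11,13,15,17,19,21,23,25,27,29,31): 0⊕1⊕0⊕0⊕0⊕0⊕0⊕1⊕1⊕0⊕0⊕1⊕1⊕1⊕1⊕1 = 0
s2 (pos 2,3,6,7,10,11,14,15,18,19,22,23,26,27,30,31): 1⊕1⊕0⊕0⊕1⊕0⊕1⊕1⊕1⊕0⊕0⊕1⊕1⊕1⊕0⊕1 = 0
s4 (pos 4,5,6,7,12,13,14,15,20,21,22,23,28,29,30,31): 0⊕0⊕0⊕0⊕0⊕0⊕1⊕1⊕1⊕0⊕0⊕1⊕0⊕1⊕0⊕1 = 0
s8 (pos 8,9,10,11,12,13,14,15,24,25,26,27,28,29,30,31): 1⊕0⊕1⊕0⊕0⊕0⊕1⊕1⊕1⊕1⊕1⊕1⊕0⊕1⊕0⊕1 = 0
s16 (pos 16,17,18,19,20,21,22,23,24,25,26,27,28,29,30,31): 0⊕1⊕1⊕0⊕1⊕0⊕0⊕1⊕1⊕1⊕1⊕1⊕0⊕1⊕0⊕1 = 0
Syndrome s16…s1 = 00000 → no error.

00000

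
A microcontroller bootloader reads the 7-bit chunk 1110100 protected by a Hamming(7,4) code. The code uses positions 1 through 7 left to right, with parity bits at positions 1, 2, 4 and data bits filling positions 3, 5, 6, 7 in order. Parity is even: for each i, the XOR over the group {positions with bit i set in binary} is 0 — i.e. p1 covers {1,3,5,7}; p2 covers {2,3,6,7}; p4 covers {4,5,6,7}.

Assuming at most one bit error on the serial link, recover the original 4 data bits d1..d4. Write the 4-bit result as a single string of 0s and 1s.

1000

s1 (pos 1,3,5,7): 1⊕1⊕1⊕0 = 1
s2 (pos 2,3,6,7): 1⊕1⊕0⊕0 = 0
s4 (pos 4,5,6,7): 0⊕1⊕0⊕0 = 1
Syndrome s4…s1 = 101 → error at position 5.
Flip position 5: 1110100 → 1110000
Read data bits from positions 3,5,6,7: 1000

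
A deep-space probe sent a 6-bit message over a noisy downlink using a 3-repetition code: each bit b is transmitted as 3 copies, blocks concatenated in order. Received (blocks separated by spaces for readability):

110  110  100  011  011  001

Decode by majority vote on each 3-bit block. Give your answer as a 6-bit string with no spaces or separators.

110110

Block 1 (110): 2 ones → 1
Block 2 (110): 2 ones → 1
Block 3 (100): 1 one → 0
Block 4 (011): 2 ones → 1
Block 5 (011): 2 ones → 1
Block 6 (001): 1 one → 0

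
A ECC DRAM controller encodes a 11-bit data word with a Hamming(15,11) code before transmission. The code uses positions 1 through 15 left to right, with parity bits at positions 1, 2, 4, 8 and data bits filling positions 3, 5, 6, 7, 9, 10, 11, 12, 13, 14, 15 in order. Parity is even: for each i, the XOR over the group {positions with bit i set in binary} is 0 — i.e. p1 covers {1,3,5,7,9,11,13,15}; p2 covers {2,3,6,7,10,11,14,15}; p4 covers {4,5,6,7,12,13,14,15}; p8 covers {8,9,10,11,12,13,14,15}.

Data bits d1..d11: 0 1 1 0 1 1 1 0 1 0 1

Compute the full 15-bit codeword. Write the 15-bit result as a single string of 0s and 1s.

Place data at non-parity positions: p1 p2 0 p4 1 1 0 p8 1 1 1 0 1 0 1
p1 (pos 1,3,5,7,9,11,13,15): XOR of data positions = 0⊕1⊕0⊕1⊕1⊕1⊕1 = 1
p2 (pos 2,3,6,7,10,11,14,15): XOR of data positions = 0⊕1⊕0⊕1⊕1⊕0⊕1 = 0
p4 (pos 4,5,6,7,12,13,14,15): XOR of data positions = 1⊕1⊕0⊕0⊕1⊕0⊕1 = 0
p8 (pos 8,9,10,11,12,13,14,15): XOR of data positions = 1⊕1⊕1⊕0⊕1⊕0⊕1 = 1
Codeword: 100011011110101

100011011110101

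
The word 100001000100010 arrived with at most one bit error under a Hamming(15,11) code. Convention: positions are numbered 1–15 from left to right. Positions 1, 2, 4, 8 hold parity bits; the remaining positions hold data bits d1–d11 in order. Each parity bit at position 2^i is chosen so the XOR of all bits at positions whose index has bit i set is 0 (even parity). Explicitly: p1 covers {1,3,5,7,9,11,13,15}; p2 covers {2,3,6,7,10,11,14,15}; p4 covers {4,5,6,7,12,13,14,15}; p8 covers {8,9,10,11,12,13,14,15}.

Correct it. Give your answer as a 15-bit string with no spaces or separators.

s1 (pos 1,3,5,7,9,11,13,15): 1⊕0⊕0⊕0⊕0⊕0⊕0⊕0 = 1
s2 (pos 2,3,6,7,10,11,14,15): 0⊕0⊕1⊕0⊕1⊕0⊕1⊕0 = 1
s4 (pos 4,5,6,7,12,13,14,15): 0⊕0⊕1⊕0⊕0⊕0⊕1⊕0 = 0
s8 (pos 8,9,10,11,12,13,14,15): 0⊕0⊕1⊕0⊕0⊕0⊕1⊕0 = 0
Syndrome s8…s1 = 0011 → error at position 3.
Flip position 3: 100001000100010 → 101001000100010

101001000100010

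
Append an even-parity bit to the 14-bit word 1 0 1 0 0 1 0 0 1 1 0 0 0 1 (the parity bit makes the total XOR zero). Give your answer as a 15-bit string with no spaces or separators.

XOR of the 14 data bits: 1⊕0⊕1⊕0⊕0⊕1⊕0⊕0⊕1⊕1⊕0⊕0⊕0⊕1 = 0
Parity bit = 0 (so all 15 bits XOR to 0).

101001001100010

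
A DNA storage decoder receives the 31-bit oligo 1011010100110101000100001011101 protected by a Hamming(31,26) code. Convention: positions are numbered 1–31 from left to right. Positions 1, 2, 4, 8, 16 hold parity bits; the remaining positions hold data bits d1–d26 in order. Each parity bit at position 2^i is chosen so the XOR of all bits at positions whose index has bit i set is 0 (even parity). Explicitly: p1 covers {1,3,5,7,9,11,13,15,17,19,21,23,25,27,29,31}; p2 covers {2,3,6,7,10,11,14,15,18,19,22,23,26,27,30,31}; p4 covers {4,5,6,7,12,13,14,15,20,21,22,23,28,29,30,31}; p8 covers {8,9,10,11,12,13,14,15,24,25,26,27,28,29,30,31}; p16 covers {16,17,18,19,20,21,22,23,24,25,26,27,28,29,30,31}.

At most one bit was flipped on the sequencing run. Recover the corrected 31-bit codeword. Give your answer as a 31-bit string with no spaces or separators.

s1 (pos 1,3,5,7,9,11,13,15,17,19,21,23,25,27,29,31): 1⊕1⊕0⊕0⊕0⊕1⊕0⊕0⊕0⊕0⊕0⊕0⊕1⊕1⊕1⊕1 = 1
s2 (pos 2,3,6,7,10,11,14,15,18,19,22,23,26,27,30,31): 0⊕1⊕1⊕0⊕0⊕1⊕1⊕0⊕0⊕0⊕0⊕0⊕0⊕1⊕0⊕1 = 0
s4 (pos 4,5,6,7,12,13,14,15,20,21,22,23,28,29,30,31): 1⊕0⊕1⊕0⊕1⊕0⊕1⊕0⊕1⊕0⊕0⊕0⊕1⊕1⊕0⊕1 = 0
s8 (pos 8,9,10,11,12,13,14,15,24,25,26,27,28,29,30,31): 1⊕0⊕0⊕1⊕1⊕0⊕1⊕0⊕0⊕1⊕0⊕1⊕1⊕1⊕0⊕1 = 1
s16 (pos 16,17,18,19,20,21,22,23,24,25,26,27,28,29,30,31): 1⊕0⊕0⊕0⊕1⊕0⊕0⊕0⊕0⊕1⊕0⊕1⊕1⊕1⊕0⊕1 = 1
Syndrome s16…s1 = 11001 → error at position 25.
Flip position 25: 1011010100110101000100001011101 → 1011010100110101000100000011101

1011010100110101000100000011101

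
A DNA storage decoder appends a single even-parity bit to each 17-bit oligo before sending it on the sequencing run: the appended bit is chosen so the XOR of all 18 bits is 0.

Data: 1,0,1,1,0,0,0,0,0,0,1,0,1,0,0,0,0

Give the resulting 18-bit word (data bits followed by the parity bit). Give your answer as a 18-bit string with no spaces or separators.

XOR of the 17 data bits: 1⊕0⊕1⊕1⊕0⊕0⊕0⊕0⊕0⊕0⊕1⊕0⊕1⊕0⊕0⊕0⊕0 = 1
Parity bit = 1 (so all 18 bits XOR to 0).

101100000010100001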